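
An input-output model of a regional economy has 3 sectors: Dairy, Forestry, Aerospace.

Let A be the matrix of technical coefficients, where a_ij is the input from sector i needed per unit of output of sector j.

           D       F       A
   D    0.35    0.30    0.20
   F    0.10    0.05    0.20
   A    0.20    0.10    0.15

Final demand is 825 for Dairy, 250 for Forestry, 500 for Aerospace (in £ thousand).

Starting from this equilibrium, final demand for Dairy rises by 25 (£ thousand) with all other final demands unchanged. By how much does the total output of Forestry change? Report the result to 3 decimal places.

Δx_F = 7.194

I − A =
  [   0.65    -0.30    -0.20]
  [  -0.10     0.95    -0.20]
  [  -0.20    -0.10     0.85]
Cofactors of I−A, C_ij = (−1)^(i+j)·(minor ij) (rows/columns in the sector order above):
  C_11 = (0.95)(0.85) − (-0.20)(-0.10) = 0.7875
  C_12 = −[(-0.10)(0.85) − (-0.20)(-0.20)] = 0.1250
  C_13 = (-0.10)(-0.10) − (0.95)(-0.20) = 0.2000
  C_21 = −[(-0.30)(0.85) − (-0.20)(-0.10)] = 0.2750
  C_22 = (0.65)(0.85) − (-0.20)(-0.20) = 0.5125
  C_23 = −[(0.65)(-0.10) − (-0.30)(-0.20)] = 0.1250
  C_31 = (-0.30)(-0.20) − (-0.20)(0.95) = 0.2500
  C_32 = −[(0.65)(-0.20) − (-0.20)(-0.10)] = 0.1500
  C_33 = (0.65)(0.95) − (-0.30)(-0.10) = 0.5875
det(I−A) = Σ_j (I−A)_1j·C_1j = (0.65)(0.7875) + (-0.30)(0.1250) + (-0.20)(0.2000) = 0.434375
adj(I−A) = Cᵀ =
  [ 0.7875   0.2750   0.2500]
  [ 0.1250   0.5125   0.1500]
  [ 0.2000   0.1250   0.5875]
(I − A)⁻¹ = adj(I−A) / det(I−A) ≈
  [   1.8129     0.6331     0.5755]
  [   0.2878     1.1799     0.3453]
  [   0.4604     0.2878     1.3525]
Δx = (I − A)⁻¹ Δd with Δd having +25 in the Dairy component and 0 elsewhere.
So Δx_F = L_FD · (+25), where L_FD = adj(I−A)_FD / det(I−A) = 0.1250 / 0.434375.
Δx_F = 0.1250 × (+25) / 0.434375 = 3.125 / 0.434375 ≈ 7.194.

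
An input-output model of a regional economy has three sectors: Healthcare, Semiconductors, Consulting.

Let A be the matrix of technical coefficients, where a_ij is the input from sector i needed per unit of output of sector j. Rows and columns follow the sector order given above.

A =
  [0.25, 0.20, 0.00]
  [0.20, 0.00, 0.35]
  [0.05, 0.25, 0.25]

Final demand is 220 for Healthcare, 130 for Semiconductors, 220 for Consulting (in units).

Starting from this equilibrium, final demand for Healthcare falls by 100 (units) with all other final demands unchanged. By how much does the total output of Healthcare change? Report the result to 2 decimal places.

Δx_H = -142.97

I − A =
  [   0.75    -0.20     0.00]
  [  -0.20     1.00    -0.35]
  [  -0.05    -0.25     0.75]
Cofactors of I−A, C_ij = (−1)^(i+j)·(minor ij) (rows/columns in the sector order above):
  C_11 = (1.00)(0.75) − (-0.35)(-0.25) = 0.6625
  C_12 = −[(-0.20)(0.75) − (-0.35)(-0.05)] = 0.1675
  C_13 = (-0.20)(-0.25) − (1.00)(-0.05) = 0.1000
  C_21 = −[(-0.20)(0.75) − (0.00)(-0.25)] = 0.1500
  C_22 = (0.75)(0.75) − (0.00)(-0.05) = 0.5625
  C_23 = −[(0.75)(-0.25) − (-0.20)(-0.05)] = 0.1975
  C_31 = (-0.20)(-0.35) − (0.00)(1.00) = 0.0700
  C_32 = −[(0.75)(-0.35) − (0.00)(-0.20)] = 0.2625
  C_33 = (0.75)(1.00) − (-0.20)(-0.20) = 0.7100
det(I−A) = Σ_j (I−A)_1j·C_1j = (0.75)(0.6625) + (-0.20)(0.1675) + (0.00)(0.1000) = 0.463375
adj(I−A) = Cᵀ =
  [ 0.6625   0.1500   0.0700]
  [ 0.1675   0.5625   0.2625]
  [ 0.1000   0.1975   0.7100]
(I − A)⁻¹ = adj(I−A) / det(I−A) ≈
  [   1.4297     0.3237     0.1511]
  [   0.3615     1.2139     0.5665]
  [   0.2158     0.4262     1.5322]
Δx = (I − A)⁻¹ Δd with Δd having -100 in the Healthcare component and 0 elsewhere.
So Δx_H = L_HH · (-100), where L_HH = adj(I−A)_HH / det(I−A) = 0.6625 / 0.463375.
Δx_H = 0.6625 × (-100) / 0.463375 = -66.25 / 0.463375 ≈ -142.97.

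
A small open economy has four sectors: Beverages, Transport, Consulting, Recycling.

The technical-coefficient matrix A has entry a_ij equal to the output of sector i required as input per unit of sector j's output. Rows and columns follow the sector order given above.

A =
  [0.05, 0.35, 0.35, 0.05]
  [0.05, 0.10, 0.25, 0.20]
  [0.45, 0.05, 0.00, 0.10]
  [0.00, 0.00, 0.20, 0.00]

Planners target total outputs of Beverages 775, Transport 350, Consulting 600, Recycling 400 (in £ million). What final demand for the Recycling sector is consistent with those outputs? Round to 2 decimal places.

I − A =
  [   0.95    -0.35    -0.35    -0.05]
  [  -0.05     0.90    -0.25    -0.20]
  [  -0.45    -0.05     1.00    -0.10]
  [   0.00     0.00    -0.20     1.00]
d = (I − A) x:
  d_B = (+0.95)·775 + (-0.35)·350 + (-0.35)·600 + (-0.05)·400 = 383.75
  d_T = (-0.05)·775 + (+0.90)·350 + (-0.25)·600 + (-0.20)·400 = 46.25
  d_C = (-0.45)·775 + (-0.05)·350 + (+1.00)·600 + (-0.10)·400 = 193.75
  d_R = (+0.00)·775 + (+0.00)·350 + (-0.20)·600 + (+1.00)·400 = 280.00

d_R = 280.00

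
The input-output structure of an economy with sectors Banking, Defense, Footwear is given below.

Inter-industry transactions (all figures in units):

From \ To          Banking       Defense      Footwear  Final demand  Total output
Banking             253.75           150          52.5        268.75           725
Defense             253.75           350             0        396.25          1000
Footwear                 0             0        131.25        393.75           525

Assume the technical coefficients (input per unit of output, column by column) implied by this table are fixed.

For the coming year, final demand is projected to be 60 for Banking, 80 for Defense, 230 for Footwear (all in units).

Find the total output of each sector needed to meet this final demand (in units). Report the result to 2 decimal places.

x_B = 191.71, x_D = 226.31, x_F = 306.67

Technical coefficients a_ij = z_ij / X_j:
  a_BB = 253.75/725 = 0.35, a_DB = 253.75/725 = 0.35, a_FB = 0/725 = 0.00
  a_BD = 150/1000 = 0.15, a_DD = 350/1000 = 0.35, a_FD = 0/1000 = 0.00
  a_BF = 52.5/525 = 0.10, a_DF = 0/525 = 0.00, a_FF = 131.25/525 = 0.25
I − A =
  [   0.65    -0.15    -0.10]
  [  -0.35     0.65     0.00]
  [   0.00     0.00     0.75]
Cofactors of I−A, C_ij = (−1)^(i+j)·(minor ij) (rows/columns in the sector order above):
  C_11 = (0.65)(0.75) − (0.00)(0.00) = 0.4875
  C_12 = −[(-0.35)(0.75) − (0.00)(0.00)] = 0.2625
  C_13 = (-0.35)(0.00) − (0.65)(0.00) = 0.0000
  C_21 = −[(-0.15)(0.75) − (-0.10)(0.00)] = 0.1125
  C_22 = (0.65)(0.75) − (-0.10)(0.00) = 0.4875
  C_23 = −[(0.65)(0.00) − (-0.15)(0.00)] = 0.0000
  C_31 = (-0.15)(0.00) − (-0.10)(0.65) = 0.0650
  C_32 = −[(0.65)(0.00) − (-0.10)(-0.35)] = 0.0350
  C_33 = (0.65)(0.65) − (-0.15)(-0.35) = 0.3700
det(I−A) = Σ_j (I−A)_1j·C_1j = (0.65)(0.4875) + (-0.15)(0.2625) + (-0.10)(0.0000) = 0.2775
adj(I−A) = Cᵀ =
  [ 0.4875   0.1125   0.0650]
  [ 0.2625   0.4875   0.0350]
  [ 0.0000   0.0000   0.3700]
(I − A)⁻¹ = adj(I−A) / det(I−A) ≈
  [   1.7568     0.4054     0.2342]
  [   0.9459     1.7568     0.1261]
  [   0.0000     0.0000     1.3333]
x = (I − A)⁻¹ d = adj(I−A)·d / det(I−A), with det(I−A) = 0.2775:
  x_B = (0.4875·60 + 0.1125·80 + 0.0650·230) / 0.2775 = 53.20 / 0.2775 ≈ 191.71
  x_D = (0.2625·60 + 0.4875·80 + 0.0350·230) / 0.2775 = 62.80 / 0.2775 ≈ 226.31
  x_F = (0.0000·60 + 0.0000·80 + 0.3700·230) / 0.2775 = 85.10 / 0.2775 ≈ 306.67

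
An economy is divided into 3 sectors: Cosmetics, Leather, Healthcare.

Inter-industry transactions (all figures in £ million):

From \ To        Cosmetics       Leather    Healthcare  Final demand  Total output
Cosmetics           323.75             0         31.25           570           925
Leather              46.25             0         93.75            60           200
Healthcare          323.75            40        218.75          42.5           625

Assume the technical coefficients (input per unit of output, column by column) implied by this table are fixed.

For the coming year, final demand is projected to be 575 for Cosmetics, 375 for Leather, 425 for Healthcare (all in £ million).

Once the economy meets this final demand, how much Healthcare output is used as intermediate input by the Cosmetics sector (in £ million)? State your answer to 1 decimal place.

z_31 = 346.8

Technical coefficients a_ij = z_ij / X_j:
  a_11 = 323.75/925 = 0.35, a_21 = 46.25/925 = 0.05, a_31 = 323.75/925 = 0.35
  a_12 = 0/200 = 0.00, a_22 = 0/200 = 0.00, a_32 = 40/200 = 0.20
  a_13 = 31.25/625 = 0.05, a_23 = 93.75/625 = 0.15, a_33 = 218.75/625 = 0.35
I − A =
  [   0.65     0.00    -0.05]
  [  -0.05     1.00    -0.15]
  [  -0.35    -0.20     0.65]
Cofactors of I−A, C_ij = (−1)^(i+j)·(minor ij) (rows/columns in the sector order above):
  C_11 = (1.00)(0.65) − (-0.15)(-0.20) = 0.6200
  C_12 = −[(-0.05)(0.65) − (-0.15)(-0.35)] = 0.0850
  C_13 = (-0.05)(-0.20) − (1.00)(-0.35) = 0.3600
  C_21 = −[(0.00)(0.65) − (-0.05)(-0.20)] = 0.0100
  C_22 = (0.65)(0.65) − (-0.05)(-0.35) = 0.4050
  C_23 = −[(0.65)(-0.20) − (0.00)(-0.35)] = 0.1300
  C_31 = (0.00)(-0.15) − (-0.05)(1.00) = 0.0500
  C_32 = −[(0.65)(-0.15) − (-0.05)(-0.05)] = 0.1000
  C_33 = (0.65)(1.00) − (0.00)(-0.05) = 0.6500
det(I−A) = Σ_j (I−A)_1j·C_1j = (0.65)(0.6200) + (0.00)(0.0850) + (-0.05)(0.3600) = 0.3850
adj(I−A) = Cᵀ =
  [ 0.6200   0.0100   0.0500]
  [ 0.0850   0.4050   0.1000]
  [ 0.3600   0.1300   0.6500]
(I − A)⁻¹ = adj(I−A) / det(I−A) ≈
  [   1.6104     0.0260     0.1299]
  [   0.2208     1.0519     0.2597]
  [   0.9351     0.3377     1.6883]
First solve x = (I − A)⁻¹ d = adj(I−A)·d / det(I−A); in particular x_1 = (0.6200·575 + 0.0100·375 + 0.0500·425) / 0.3850 = 381.50 / 0.3850 ≈ 990.909.
Intermediate flow from 3 to 1: z_31 = a_31 · x_1 = 0.35 × 381.50 / 0.3850 = 133.525 / 0.3850 ≈ 346.8.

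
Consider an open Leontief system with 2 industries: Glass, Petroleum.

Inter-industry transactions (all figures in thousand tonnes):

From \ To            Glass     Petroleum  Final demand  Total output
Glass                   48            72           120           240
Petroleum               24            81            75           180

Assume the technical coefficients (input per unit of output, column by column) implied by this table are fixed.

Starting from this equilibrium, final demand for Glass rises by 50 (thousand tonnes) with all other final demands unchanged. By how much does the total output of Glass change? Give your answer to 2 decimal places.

Technical coefficients a_ij = z_ij / X_j:
  a_GG = 48/240 = 0.20, a_PG = 24/240 = 0.10
  a_GP = 72/180 = 0.40, a_PP = 81/180 = 0.45
I − A =
  [   0.80    -0.40]
  [  -0.10     0.55]
det(I−A) = (0.80)(0.55) − (-0.40)(-0.10) = 0.4000
adj(I−A) = [[0.55, 0.40], [0.10, 0.80]]
(I − A)⁻¹ = adj(I−A) / det(I−A) ≈
  [   1.3750     1.0000]
  [   0.2500     2.0000]
Δx = (I − A)⁻¹ Δd with Δd having +50 in the Glass component and 0 elsewhere.
So Δx_G = L_GG · (+50), where L_GG = adj(I−A)_GG / det(I−A) = 0.55 / 0.4000.
Δx_G = 0.55 × (+50) / 0.4000 = 27.50 / 0.4000 = 68.75.

Δx_G = 68.75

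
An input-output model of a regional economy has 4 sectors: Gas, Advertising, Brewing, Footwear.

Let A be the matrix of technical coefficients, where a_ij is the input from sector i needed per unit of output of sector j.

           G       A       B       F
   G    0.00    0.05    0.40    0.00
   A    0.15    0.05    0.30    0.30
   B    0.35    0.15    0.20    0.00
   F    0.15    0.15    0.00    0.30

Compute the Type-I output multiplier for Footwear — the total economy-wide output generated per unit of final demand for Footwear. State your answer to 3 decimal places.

m_F = 2.340

I − A =
  [   1.00    -0.05    -0.40     0.00]
  [  -0.15     0.95    -0.30    -0.30]
  [  -0.35    -0.15     0.80     0.00]
  [  -0.15    -0.15     0.00     0.70]
Compute the cofactors C_ij = (−1)^(i+j)·(3×3 minor ij) of I−A; the adjugate is their transpose:
adj(I−A) = Cᵀ =
  [ 0.46450   0.07000   0.25850   0.03000]
  [ 0.19350   0.46200   0.27000   0.19800]
  [ 0.23950   0.11725   0.61250   0.05025]
  [ 0.14100   0.11400   0.11325   0.56175]
det(I−A) = Σ_j (I−A)_1j·C_1j = (1.00)(0.46450) + (-0.05)(0.19350) + (-0.40)(0.23950) + (0.00)(0.14100) = 0.359025
(I − A)⁻¹ = adj(I−A) / det(I−A) ≈
  [   1.2938     0.1950     0.7200     0.0836]
  [   0.5390     1.2868     0.7520     0.5515]
  [   0.6671     0.3266     1.7060     0.1400]
  [   0.3927     0.3175     0.3154     1.5647]
The output multiplier for sector j is the column-j sum of the Leontief inverse (I − A)⁻¹ = adj(I−A) / det(I−A).
Column F of adj(I−A): (0.03000, 0.19800, 0.05025, 0.56175); det(I−A) = 0.359025.
m_F = (0.03000 + 0.19800 + 0.05025 + 0.56175) / 0.359025 = 0.84 / 0.359025 ≈ 2.340.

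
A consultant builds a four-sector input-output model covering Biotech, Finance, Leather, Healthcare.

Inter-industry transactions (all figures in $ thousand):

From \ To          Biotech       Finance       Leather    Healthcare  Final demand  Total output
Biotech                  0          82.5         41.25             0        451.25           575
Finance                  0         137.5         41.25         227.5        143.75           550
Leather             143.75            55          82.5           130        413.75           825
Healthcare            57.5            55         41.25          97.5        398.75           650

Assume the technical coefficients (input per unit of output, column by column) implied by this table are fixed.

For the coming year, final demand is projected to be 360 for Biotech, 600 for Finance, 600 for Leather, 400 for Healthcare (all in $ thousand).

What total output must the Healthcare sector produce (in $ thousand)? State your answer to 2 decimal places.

x_4 = 752.53

Technical coefficients a_ij = z_ij / X_j:
  a_11 = 0/575 = 0.00, a_21 = 0/575 = 0.00, a_31 = 143.75/575 = 0.25, a_41 = 57.5/575 = 0.10
  a_12 = 82.5/550 = 0.15, a_22 = 137.5/550 = 0.25, a_32 = 55/550 = 0.10, a_42 = 55/550 = 0.10
  a_13 = 41.25/825 = 0.05, a_23 = 41.25/825 = 0.05, a_33 = 82.5/825 = 0.10, a_43 = 41.25/825 = 0.05
  a_14 = 0/650 = 0.00, a_24 = 227.5/650 = 0.35, a_34 = 130/650 = 0.20, a_44 = 97.5/650 = 0.15
I − A =
  [   1.00    -0.15    -0.05     0.00]
  [   0.00     0.75    -0.05    -0.35]
  [  -0.25    -0.10     0.90    -0.20]
  [  -0.10    -0.10    -0.05     0.85]
Compute the cofactors C_ij = (−1)^(i+j)·(3×3 minor ij) of I−A; the adjugate is their transpose:
adj(I−A) = Cᵀ =
  [ 0.527750   0.118500   0.039125   0.058000]
  [ 0.047500   0.743375   0.061750   0.320625]
  [ 0.169125   0.139875   0.597250   0.198125]
  [ 0.077625   0.109625   0.047000   0.658750]
det(I−A) = Σ_j (I−A)_1j·C_1j = (1.00)(0.527750) + (-0.15)(0.047500) + (-0.05)(0.169125) + (0.00)(0.077625) = 0.51216875
(I − A)⁻¹ = adj(I−A) / det(I−A) ≈
  [   1.0304     0.2314     0.0764     0.1132]
  [   0.0927     1.4514     0.1206     0.6260]
  [   0.3302     0.2731     1.1661     0.3868]
  [   0.1516     0.2140     0.0918     1.2862]
x = (I − A)⁻¹ d = adj(I−A)·d / det(I−A), with det(I−A) = 0.51216875:
  x_1 = (0.527750·360 + 0.118500·600 + 0.039125·600 + 0.058000·400) / 0.51216875 = 307.765 / 0.51216875 ≈ 600.91
  x_2 = (0.047500·360 + 0.743375·600 + 0.061750·600 + 0.320625·400) / 0.51216875 = 628.425 / 0.51216875 ≈ 1226.99
  x_3 = (0.169125·360 + 0.139875·600 + 0.597250·600 + 0.198125·400) / 0.51216875 = 582.41 / 0.51216875 ≈ 1137.14
  x_4 = (0.077625·360 + 0.109625·600 + 0.047000·600 + 0.658750·400) / 0.51216875 = 385.42 / 0.51216875 ≈ 752.53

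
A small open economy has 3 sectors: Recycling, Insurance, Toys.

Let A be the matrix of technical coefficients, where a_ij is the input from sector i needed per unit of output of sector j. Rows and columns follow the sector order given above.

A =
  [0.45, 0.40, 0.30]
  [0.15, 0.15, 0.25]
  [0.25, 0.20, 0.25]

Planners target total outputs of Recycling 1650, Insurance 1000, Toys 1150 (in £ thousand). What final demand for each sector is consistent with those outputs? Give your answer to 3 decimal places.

I − A =
  [   0.55    -0.40    -0.30]
  [  -0.15     0.85    -0.25]
  [  -0.25    -0.20     0.75]
d = (I − A) x:
  d_1 = (+0.55)·1650 + (-0.40)·1000 + (-0.30)·1150 = 162.500
  d_2 = (-0.15)·1650 + (+0.85)·1000 + (-0.25)·1150 = 315.000
  d_3 = (-0.25)·1650 + (-0.20)·1000 + (+0.75)·1150 = 250.000

d_1 = 162.500, d_2 = 315.000, d_3 = 250.000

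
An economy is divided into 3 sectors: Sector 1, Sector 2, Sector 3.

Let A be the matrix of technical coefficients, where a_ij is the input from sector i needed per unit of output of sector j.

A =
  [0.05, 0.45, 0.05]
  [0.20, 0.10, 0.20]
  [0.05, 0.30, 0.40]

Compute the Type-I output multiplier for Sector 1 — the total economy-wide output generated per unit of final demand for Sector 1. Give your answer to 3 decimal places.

m_1 = 1.823

I − A =
  [   0.95    -0.45    -0.05]
  [  -0.20     0.90    -0.20]
  [  -0.05    -0.30     0.60]
Cofactors of I−A, C_ij = (−1)^(i+j)·(minor ij) (rows/columns in the sector order above):
  C_11 = (0.90)(0.60) − (-0.20)(-0.30) = 0.4800
  C_12 = −[(-0.20)(0.60) − (-0.20)(-0.05)] = 0.1300
  C_13 = (-0.20)(-0.30) − (0.90)(-0.05) = 0.1050
  C_21 = −[(-0.45)(0.60) − (-0.05)(-0.30)] = 0.2850
  C_22 = (0.95)(0.60) − (-0.05)(-0.05) = 0.5675
  C_23 = −[(0.95)(-0.30) − (-0.45)(-0.05)] = 0.3075
  C_31 = (-0.45)(-0.20) − (-0.05)(0.90) = 0.1350
  C_32 = −[(0.95)(-0.20) − (-0.05)(-0.20)] = 0.2000
  C_33 = (0.95)(0.90) − (-0.45)(-0.20) = 0.7650
det(I−A) = Σ_j (I−A)_1j·C_1j = (0.95)(0.4800) + (-0.45)(0.1300) + (-0.05)(0.1050) = 0.39225
adj(I−A) = Cᵀ =
  [ 0.4800   0.2850   0.1350]
  [ 0.1300   0.5675   0.2000]
  [ 0.1050   0.3075   0.7650]
(I − A)⁻¹ = adj(I−A) / det(I−A) ≈
  [   1.2237     0.7266     0.3442]
  [   0.3314     1.4468     0.5099]
  [   0.2677     0.7839     1.9503]
The output multiplier for sector j is the column-j sum of the Leontief inverse (I − A)⁻¹ = adj(I−A) / det(I−A).
Column 1 of adj(I−A): (0.4800, 0.1300, 0.1050); det(I−A) = 0.39225.
m_1 = (0.4800 + 0.1300 + 0.1050) / 0.39225 = 0.715 / 0.39225 ≈ 1.823.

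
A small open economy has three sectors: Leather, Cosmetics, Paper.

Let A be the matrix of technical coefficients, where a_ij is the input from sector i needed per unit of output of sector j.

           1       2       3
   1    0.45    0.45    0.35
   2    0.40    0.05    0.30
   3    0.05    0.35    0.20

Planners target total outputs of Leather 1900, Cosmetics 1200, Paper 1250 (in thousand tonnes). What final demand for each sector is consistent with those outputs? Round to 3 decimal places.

I − A =
  [   0.55    -0.45    -0.35]
  [  -0.40     0.95    -0.30]
  [  -0.05    -0.35     0.80]
d = (I − A) x:
  d_1 = (+0.55)·1900 + (-0.45)·1200 + (-0.35)·1250 = 67.500
  d_2 = (-0.40)·1900 + (+0.95)·1200 + (-0.30)·1250 = 5.000
  d_3 = (-0.05)·1900 + (-0.35)·1200 + (+0.80)·1250 = 485.000

d_1 = 67.500, d_2 = 5.000, d_3 = 485.000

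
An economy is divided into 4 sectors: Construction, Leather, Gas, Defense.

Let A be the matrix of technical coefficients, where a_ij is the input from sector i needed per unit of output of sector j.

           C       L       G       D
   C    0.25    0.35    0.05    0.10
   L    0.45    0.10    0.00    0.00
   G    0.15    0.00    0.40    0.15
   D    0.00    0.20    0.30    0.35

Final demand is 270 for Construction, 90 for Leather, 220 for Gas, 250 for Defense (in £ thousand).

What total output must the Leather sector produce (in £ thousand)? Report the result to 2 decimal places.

I − A =
  [   0.75    -0.35    -0.05    -0.10]
  [  -0.45     0.90     0.00     0.00]
  [  -0.15     0.00     0.60    -0.15]
  [   0.00    -0.20    -0.30     0.65]
Compute the cofactors C_ij = (−1)^(i+j)·(3×3 minor ij) of I−A; the adjugate is their transpose:
adj(I−A) = Cᵀ =
  [ 0.310500   0.134250   0.056250   0.060750]
  [ 0.155250   0.249375   0.028125   0.030375]
  [ 0.101250   0.059625   0.327375   0.091125]
  [ 0.094500   0.104250   0.159750   0.303750]
det(I−A) = Σ_j (I−A)_1j·C_1j = (0.75)(0.310500) + (-0.35)(0.155250) + (-0.05)(0.101250) + (-0.10)(0.094500) = 0.164025
(I − A)⁻¹ = adj(I−A) / det(I−A) ≈
  [   1.8930     0.8185     0.3429     0.3704]
  [   0.9465     1.5203     0.1715     0.1852]
  [   0.6173     0.3635     1.9959     0.5556]
  [   0.5761     0.6356     0.9739     1.8519]
x = (I − A)⁻¹ d = adj(I−A)·d / det(I−A), with det(I−A) = 0.164025:
  x_C = (0.310500·270 + 0.134250·90 + 0.056250·220 + 0.060750·250) / 0.164025 = 123.48 / 0.164025 ≈ 752.81
  x_L = (0.155250·270 + 0.249375·90 + 0.028125·220 + 0.030375·250) / 0.164025 = 78.1425 / 0.164025 ≈ 476.41
  x_G = (0.101250·270 + 0.059625·90 + 0.327375·220 + 0.091125·250) / 0.164025 = 127.5075 / 0.164025 ≈ 777.37
  x_D = (0.094500·270 + 0.104250·90 + 0.159750·220 + 0.303750·250) / 0.164025 = 145.98 / 0.164025 ≈ 889.99

x_L = 476.41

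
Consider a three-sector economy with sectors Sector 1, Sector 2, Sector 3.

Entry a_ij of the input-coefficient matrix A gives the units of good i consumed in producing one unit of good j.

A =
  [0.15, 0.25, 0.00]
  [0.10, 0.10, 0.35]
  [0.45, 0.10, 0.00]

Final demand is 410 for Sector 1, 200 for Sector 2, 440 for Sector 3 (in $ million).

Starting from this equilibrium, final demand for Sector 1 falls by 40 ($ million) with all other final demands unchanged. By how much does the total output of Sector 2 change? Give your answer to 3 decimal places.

Δx_2 = -15.353

I − A =
  [   0.85    -0.25     0.00]
  [  -0.10     0.90    -0.35]
  [  -0.45    -0.10     1.00]
Cofactors of I−A, C_ij = (−1)^(i+j)·(minor ij) (rows/columns in the sector order above):
  C_11 = (0.90)(1.00) − (-0.35)(-0.10) = 0.8650
  C_12 = −[(-0.10)(1.00) − (-0.35)(-0.45)] = 0.2575
  C_13 = (-0.10)(-0.10) − (0.90)(-0.45) = 0.4150
  C_21 = −[(-0.25)(1.00) − (0.00)(-0.10)] = 0.2500
  C_22 = (0.85)(1.00) − (0.00)(-0.45) = 0.8500
  C_23 = −[(0.85)(-0.10) − (-0.25)(-0.45)] = 0.1975
  C_31 = (-0.25)(-0.35) − (0.00)(0.90) = 0.0875
  C_32 = −[(0.85)(-0.35) − (0.00)(-0.10)] = 0.2975
  C_33 = (0.85)(0.90) − (-0.25)(-0.10) = 0.7400
det(I−A) = Σ_j (I−A)_1j·C_1j = (0.85)(0.8650) + (-0.25)(0.2575) + (0.00)(0.4150) = 0.670875
adj(I−A) = Cᵀ =
  [ 0.8650   0.2500   0.0875]
  [ 0.2575   0.8500   0.2975]
  [ 0.4150   0.1975   0.7400]
(I − A)⁻¹ = adj(I−A) / det(I−A) ≈
  [   1.2894     0.3726     0.1304]
  [   0.3838     1.2670     0.4435]
  [   0.6186     0.2944     1.1030]
Δx = (I − A)⁻¹ Δd with Δd having -40 in the Sector 1 component and 0 elsewhere.
So Δx_2 = L_21 · (-40), where L_21 = adj(I−A)_21 / det(I−A) = 0.2575 / 0.670875.
Δx_2 = 0.2575 × (-40) / 0.670875 = -10.30 / 0.670875 ≈ -15.353.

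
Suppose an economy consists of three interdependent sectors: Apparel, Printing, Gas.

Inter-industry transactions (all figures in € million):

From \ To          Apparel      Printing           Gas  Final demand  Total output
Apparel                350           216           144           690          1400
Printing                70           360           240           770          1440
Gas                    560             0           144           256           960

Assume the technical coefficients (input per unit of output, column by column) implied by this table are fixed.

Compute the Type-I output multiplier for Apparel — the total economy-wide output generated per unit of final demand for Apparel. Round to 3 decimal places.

m_A = 2.623

Technical coefficients a_ij = z_ij / X_j:
  a_AA = 350/1400 = 0.25, a_PA = 70/1400 = 0.05, a_GA = 560/1400 = 0.40
  a_AP = 216/1440 = 0.15, a_PP = 360/1440 = 0.25, a_GP = 0/1440 = 0.00
  a_AG = 144/960 = 0.15, a_PG = 240/960 = 0.25, a_GG = 144/960 = 0.15
I − A =
  [   0.75    -0.15    -0.15]
  [  -0.05     0.75    -0.25]
  [  -0.40     0.00     0.85]
Cofactors of I−A, C_ij = (−1)^(i+j)·(minor ij) (rows/columns in the sector order above):
  C_11 = (0.75)(0.85) − (-0.25)(0.00) = 0.6375
  C_12 = −[(-0.05)(0.85) − (-0.25)(-0.40)] = 0.1425
  C_13 = (-0.05)(0.00) − (0.75)(-0.40) = 0.3000
  C_21 = −[(-0.15)(0.85) − (-0.15)(0.00)] = 0.1275
  C_22 = (0.75)(0.85) − (-0.15)(-0.40) = 0.5775
  C_23 = −[(0.75)(0.00) − (-0.15)(-0.40)] = 0.0600
  C_31 = (-0.15)(-0.25) − (-0.15)(0.75) = 0.1500
  C_32 = −[(0.75)(-0.25) − (-0.15)(-0.05)] = 0.1950
  C_33 = (0.75)(0.75) − (-0.15)(-0.05) = 0.5550
det(I−A) = Σ_j (I−A)_1j·C_1j = (0.75)(0.6375) + (-0.15)(0.1425) + (-0.15)(0.3000) = 0.41175
adj(I−A) = Cᵀ =
  [ 0.6375   0.1275   0.1500]
  [ 0.1425   0.5775   0.1950]
  [ 0.3000   0.0600   0.5550]
(I − A)⁻¹ = adj(I−A) / det(I−A) ≈
  [   1.5483     0.3097     0.3643]
  [   0.3461     1.4026     0.4736]
  [   0.7286     0.1457     1.3479]
The output multiplier for sector j is the column-j sum of the Leontief inverse (I − A)⁻¹ = adj(I−A) / det(I−A).
Column A of adj(I−A): (0.6375, 0.1425, 0.3000); det(I−A) = 0.41175.
m_A = (0.6375 + 0.1425 + 0.3000) / 0.41175 = 1.08 / 0.41175 ≈ 2.623.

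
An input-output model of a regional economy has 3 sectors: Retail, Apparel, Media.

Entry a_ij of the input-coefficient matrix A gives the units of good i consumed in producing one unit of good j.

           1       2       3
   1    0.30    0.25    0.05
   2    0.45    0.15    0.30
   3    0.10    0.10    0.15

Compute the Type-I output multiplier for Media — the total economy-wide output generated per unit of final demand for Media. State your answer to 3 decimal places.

I − A =
  [   0.70    -0.25    -0.05]
  [  -0.45     0.85    -0.30]
  [  -0.10    -0.10     0.85]
Cofactors of I−A, C_ij = (−1)^(i+j)·(minor ij) (rows/columns in the sector order above):
  C_11 = (0.85)(0.85) − (-0.30)(-0.10) = 0.6925
  C_12 = −[(-0.45)(0.85) − (-0.30)(-0.10)] = 0.4125
  C_13 = (-0.45)(-0.10) − (0.85)(-0.10) = 0.1300
  C_21 = −[(-0.25)(0.85) − (-0.05)(-0.10)] = 0.2175
  C_22 = (0.70)(0.85) − (-0.05)(-0.10) = 0.5900
  C_23 = −[(0.70)(-0.10) − (-0.25)(-0.10)] = 0.0950
  C_31 = (-0.25)(-0.30) − (-0.05)(0.85) = 0.1175
  C_32 = −[(0.70)(-0.30) − (-0.05)(-0.45)] = 0.2325
  C_33 = (0.70)(0.85) − (-0.25)(-0.45) = 0.4825
det(I−A) = Σ_j (I−A)_1j·C_1j = (0.70)(0.6925) + (-0.25)(0.4125) + (-0.05)(0.1300) = 0.375125
adj(I−A) = Cᵀ =
  [ 0.6925   0.2175   0.1175]
  [ 0.4125   0.5900   0.2325]
  [ 0.1300   0.0950   0.4825]
(I − A)⁻¹ = adj(I−A) / det(I−A) ≈
  [   1.8461     0.5798     0.3132]
  [   1.0996     1.5728     0.6198]
  [   0.3466     0.2532     1.2862]
The output multiplier for sector j is the column-j sum of the Leontief inverse (I − A)⁻¹ = adj(I−A) / det(I−A).
Column 3 of adj(I−A): (0.1175, 0.2325, 0.4825); det(I−A) = 0.375125.
m_3 = (0.1175 + 0.2325 + 0.4825) / 0.375125 = 0.8325 / 0.375125 ≈ 2.219.

m_3 = 2.219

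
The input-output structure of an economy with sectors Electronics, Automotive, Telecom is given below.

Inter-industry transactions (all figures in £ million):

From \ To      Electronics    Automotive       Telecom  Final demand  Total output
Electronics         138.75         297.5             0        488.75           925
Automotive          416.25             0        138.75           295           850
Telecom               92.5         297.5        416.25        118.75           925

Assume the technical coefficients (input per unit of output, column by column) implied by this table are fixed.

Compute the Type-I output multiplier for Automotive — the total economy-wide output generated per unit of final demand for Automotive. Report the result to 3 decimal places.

m_A = 2.998

Technical coefficients a_ij = z_ij / X_j:
  a_EE = 138.75/925 = 0.15, a_AE = 416.25/925 = 0.45, a_TE = 92.5/925 = 0.10
  a_EA = 297.5/850 = 0.35, a_AA = 0/850 = 0.00, a_TA = 297.5/850 = 0.35
  a_ET = 0/925 = 0.00, a_AT = 138.75/925 = 0.15, a_TT = 416.25/925 = 0.45
I − A =
  [   0.85    -0.35     0.00]
  [  -0.45     1.00    -0.15]
  [  -0.10    -0.35     0.55]
Cofactors of I−A, C_ij = (−1)^(i+j)·(minor ij) (rows/columns in the sector order above):
  C_11 = (1.00)(0.55) − (-0.15)(-0.35) = 0.4975
  C_12 = −[(-0.45)(0.55) − (-0.15)(-0.10)] = 0.2625
  C_13 = (-0.45)(-0.35) − (1.00)(-0.10) = 0.2575
  C_21 = −[(-0.35)(0.55) − (0.00)(-0.35)] = 0.1925
  C_22 = (0.85)(0.55) − (0.00)(-0.10) = 0.4675
  C_23 = −[(0.85)(-0.35) − (-0.35)(-0.10)] = 0.3325
  C_31 = (-0.35)(-0.15) − (0.00)(1.00) = 0.0525
  C_32 = −[(0.85)(-0.15) − (0.00)(-0.45)] = 0.1275
  C_33 = (0.85)(1.00) − (-0.35)(-0.45) = 0.6925
det(I−A) = Σ_j (I−A)_1j·C_1j = (0.85)(0.4975) + (-0.35)(0.2625) + (0.00)(0.2575) = 0.3310
adj(I−A) = Cᵀ =
  [ 0.4975   0.1925   0.0525]
  [ 0.2625   0.4675   0.1275]
  [ 0.2575   0.3325   0.6925]
(I − A)⁻¹ = adj(I−A) / det(I−A) ≈
  [   1.5030     0.5816     0.1586]
  [   0.7931     1.4124     0.3852]
  [   0.7779     1.0045     2.0921]
The output multiplier for sector j is the column-j sum of the Leontief inverse (I − A)⁻¹ = adj(I−A) / det(I−A).
Column A of adj(I−A): (0.1925, 0.4675, 0.3325); det(I−A) = 0.3310.
m_A = (0.1925 + 0.4675 + 0.3325) / 0.3310 = 0.9925 / 0.3310 ≈ 2.998.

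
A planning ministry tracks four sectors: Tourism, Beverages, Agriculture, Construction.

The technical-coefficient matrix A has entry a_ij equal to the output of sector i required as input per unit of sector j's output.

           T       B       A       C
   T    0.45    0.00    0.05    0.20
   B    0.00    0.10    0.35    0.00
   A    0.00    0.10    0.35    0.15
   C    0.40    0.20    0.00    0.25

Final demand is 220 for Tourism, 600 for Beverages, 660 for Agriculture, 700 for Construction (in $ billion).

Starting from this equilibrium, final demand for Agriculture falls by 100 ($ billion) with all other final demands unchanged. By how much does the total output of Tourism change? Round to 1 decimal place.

I − A =
  [   0.55     0.00    -0.05    -0.20]
  [   0.00     0.90    -0.35     0.00]
  [   0.00    -0.10     0.65    -0.15]
  [  -0.40    -0.20     0.00     0.75]
Compute the cofactors C_ij = (−1)^(i+j)·(3×3 minor ij) of I−A; the adjugate is their transpose:
adj(I−A) = Cᵀ =
  [ 0.402000   0.031250   0.047750   0.116750]
  [ 0.021000   0.213125   0.116375   0.028875]
  [ 0.054000   0.049750   0.299250   0.074250]
  [ 0.220000   0.073500   0.056500   0.302500]
det(I−A) = Σ_j (I−A)_1j·C_1j = (0.55)(0.402000) + (0.00)(0.021000) + (-0.05)(0.054000) + (-0.20)(0.220000) = 0.1744
(I − A)⁻¹ = adj(I−A) / det(I−A) ≈
  [   2.3050     0.1792     0.2738     0.6694]
  [   0.1204     1.2220     0.6673     0.1656]
  [   0.3096     0.2853     1.7159     0.4257]
  [   1.2615     0.4214     0.3240     1.7345]
Δx = (I − A)⁻¹ Δd with Δd having -100 in the Agriculture component and 0 elsewhere.
So Δx_T = L_TA · (-100), where L_TA = adj(I−A)_TA / det(I−A) = 0.047750 / 0.1744.
Δx_T = 0.047750 × (-100) / 0.1744 = -4.775 / 0.1744 ≈ -27.4.

Δx_T = -27.4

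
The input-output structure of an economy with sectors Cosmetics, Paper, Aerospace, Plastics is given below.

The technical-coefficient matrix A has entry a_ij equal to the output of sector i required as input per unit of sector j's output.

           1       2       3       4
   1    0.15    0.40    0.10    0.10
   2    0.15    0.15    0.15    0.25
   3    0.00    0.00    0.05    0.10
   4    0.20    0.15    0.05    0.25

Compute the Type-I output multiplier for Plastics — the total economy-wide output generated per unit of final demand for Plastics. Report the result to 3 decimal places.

m_4 = 2.818

I − A =
  [   0.85    -0.40    -0.10    -0.10]
  [  -0.15     0.85    -0.15    -0.25]
  [   0.00     0.00     0.95    -0.10]
  [  -0.20    -0.15    -0.05     0.75]
Compute the cofactors C_ij = (−1)^(i+j)·(3×3 minor ij) of I−A; the adjugate is their transpose:
adj(I−A) = Cᵀ =
  [ 0.563500   0.298750   0.116500   0.190250]
  [ 0.156625   0.580375   0.120250   0.230375]
  [ 0.019250   0.020750   0.425750   0.066250]
  [ 0.182875   0.197125   0.083500   0.629375]
det(I−A) = Σ_j (I−A)_1j·C_1j = (0.85)(0.563500) + (-0.40)(0.156625) + (-0.10)(0.019250) + (-0.10)(0.182875) = 0.3961125
(I − A)⁻¹ = adj(I−A) / det(I−A) ≈
  [   1.4226     0.7542     0.2941     0.4803]
  [   0.3954     1.4652     0.3036     0.5816]
  [   0.0486     0.0524     1.0748     0.1673]
  [   0.4617     0.4976     0.2108     1.5889]
The output multiplier for sector j is the column-j sum of the Leontief inverse (I − A)⁻¹ = adj(I−A) / det(I−A).
Column 4 of adj(I−A): (0.190250, 0.230375, 0.066250, 0.629375); det(I−A) = 0.3961125.
m_4 = (0.190250 + 0.230375 + 0.066250 + 0.629375) / 0.3961125 = 1.11625 / 0.3961125 ≈ 2.818.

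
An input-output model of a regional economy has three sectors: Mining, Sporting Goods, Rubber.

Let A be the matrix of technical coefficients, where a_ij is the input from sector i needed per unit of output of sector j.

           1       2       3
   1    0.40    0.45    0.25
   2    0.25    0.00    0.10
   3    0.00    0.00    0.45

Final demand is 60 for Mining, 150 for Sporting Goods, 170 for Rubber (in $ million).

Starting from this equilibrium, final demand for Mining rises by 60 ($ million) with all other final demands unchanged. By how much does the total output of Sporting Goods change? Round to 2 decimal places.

Δx_2 = 30.77

I − A =
  [   0.60    -0.45    -0.25]
  [  -0.25     1.00    -0.10]
  [   0.00     0.00     0.55]
Cofactors of I−A, C_ij = (−1)^(i+j)·(minor ij) (rows/columns in the sector order above):
  C_11 = (1.00)(0.55) − (-0.10)(0.00) = 0.5500
  C_12 = −[(-0.25)(0.55) − (-0.10)(0.00)] = 0.1375
  C_13 = (-0.25)(0.00) − (1.00)(0.00) = 0.0000
  C_21 = −[(-0.45)(0.55) − (-0.25)(0.00)] = 0.2475
  C_22 = (0.60)(0.55) − (-0.25)(0.00) = 0.3300
  C_23 = −[(0.60)(0.00) − (-0.45)(0.00)] = 0.0000
  C_31 = (-0.45)(-0.10) − (-0.25)(1.00) = 0.2950
  C_32 = −[(0.60)(-0.10) − (-0.25)(-0.25)] = 0.1225
  C_33 = (0.60)(1.00) − (-0.45)(-0.25) = 0.4875
det(I−A) = Σ_j (I−A)_1j·C_1j = (0.60)(0.5500) + (-0.45)(0.1375) + (-0.25)(0.0000) = 0.268125
adj(I−A) = Cᵀ =
  [ 0.5500   0.2475   0.2950]
  [ 0.1375   0.3300   0.1225]
  [ 0.0000   0.0000   0.4875]
(I − A)⁻¹ = adj(I−A) / det(I−A) ≈
  [   2.0513     0.9231     1.1002]
  [   0.5128     1.2308     0.4569]
  [   0.0000     0.0000     1.8182]
Δx = (I − A)⁻¹ Δd with Δd having +60 in the Mining component and 0 elsewhere.
So Δx_2 = L_21 · (+60), where L_21 = adj(I−A)_21 / det(I−A) = 0.1375 / 0.268125.
Δx_2 = 0.1375 × (+60) / 0.268125 = 8.25 / 0.268125 ≈ 30.77.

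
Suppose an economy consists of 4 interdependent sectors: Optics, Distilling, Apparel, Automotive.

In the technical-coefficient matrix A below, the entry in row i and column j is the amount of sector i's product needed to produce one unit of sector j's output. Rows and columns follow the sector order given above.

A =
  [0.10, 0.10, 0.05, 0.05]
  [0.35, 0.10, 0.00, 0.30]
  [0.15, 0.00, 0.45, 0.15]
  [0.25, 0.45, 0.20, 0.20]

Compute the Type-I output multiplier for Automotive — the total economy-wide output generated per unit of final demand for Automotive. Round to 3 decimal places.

m_4 = 3.323

I − A =
  [   0.90    -0.10    -0.05    -0.05]
  [  -0.35     0.90     0.00    -0.30]
  [  -0.15     0.00     0.55    -0.15]
  [  -0.25    -0.45    -0.20     0.80]
Compute the cofactors C_ij = (−1)^(i+j)·(3×3 minor ij) of I−A; the adjugate is their transpose:
adj(I−A) = Cᵀ =
  [ 0.294750   0.056750   0.044250   0.048000]
  [ 0.193750   0.352750   0.075250   0.158500]
  [ 0.145125   0.079875   0.471875   0.127500]
  [ 0.237375   0.236125   0.174125   0.419500]
det(I−A) = Σ_j (I−A)_1j·C_1j = (0.90)(0.294750) + (-0.10)(0.193750) + (-0.05)(0.145125) + (-0.05)(0.237375) = 0.226775
(I − A)⁻¹ = adj(I−A) / det(I−A) ≈
  [   1.2997     0.2502     0.1951     0.2117]
  [   0.8544     1.5555     0.3318     0.6989]
  [   0.6400     0.3522     2.0808     0.5622]
  [   1.0467     1.0412     0.7678     1.8499]
The output multiplier for sector j is the column-j sum of the Leontief inverse (I − A)⁻¹ = adj(I−A) / det(I−A).
Column 4 of adj(I−A): (0.048000, 0.158500, 0.127500, 0.419500); det(I−A) = 0.226775.
m_4 = (0.048000 + 0.158500 + 0.127500 + 0.419500) / 0.226775 = 0.7535 / 0.226775 ≈ 3.323.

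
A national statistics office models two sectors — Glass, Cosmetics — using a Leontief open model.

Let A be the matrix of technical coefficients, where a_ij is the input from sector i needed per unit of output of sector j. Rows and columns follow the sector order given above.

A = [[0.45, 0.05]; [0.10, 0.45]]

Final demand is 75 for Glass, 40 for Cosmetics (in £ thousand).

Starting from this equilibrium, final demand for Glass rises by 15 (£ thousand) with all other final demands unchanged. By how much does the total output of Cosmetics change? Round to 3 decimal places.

Δx_2 = 5.042

I − A =
  [   0.55    -0.05]
  [  -0.10     0.55]
det(I−A) = (0.55)(0.55) − (-0.05)(-0.10) = 0.2975
adj(I−A) = [[0.55, 0.05], [0.10, 0.55]]
(I − A)⁻¹ = adj(I−A) / det(I−A) ≈
  [   1.8487     0.1681]
  [   0.3361     1.8487]
Δx = (I − A)⁻¹ Δd with Δd having +15 in the Glass component and 0 elsewhere.
So Δx_2 = L_21 · (+15), where L_21 = adj(I−A)_21 / det(I−A) = 0.10 / 0.2975.
Δx_2 = 0.10 × (+15) / 0.2975 = 1.50 / 0.2975 ≈ 5.042.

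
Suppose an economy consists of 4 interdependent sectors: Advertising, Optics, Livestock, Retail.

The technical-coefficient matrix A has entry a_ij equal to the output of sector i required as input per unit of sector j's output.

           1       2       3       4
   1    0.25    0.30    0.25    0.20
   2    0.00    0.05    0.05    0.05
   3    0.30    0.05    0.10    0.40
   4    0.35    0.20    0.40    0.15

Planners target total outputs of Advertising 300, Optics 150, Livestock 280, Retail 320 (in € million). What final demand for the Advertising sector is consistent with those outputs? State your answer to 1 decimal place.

d_1 = 46.0

I − A =
  [   0.75    -0.30    -0.25    -0.20]
  [   0.00     0.95    -0.05    -0.05]
  [  -0.30    -0.05     0.90    -0.40]
  [  -0.35    -0.20    -0.40     0.85]
d = (I − A) x:
  d_1 = (+0.75)·300 + (-0.30)·150 + (-0.25)·280 + (-0.20)·320 = 46.0
  d_2 = (+0.00)·300 + (+0.95)·150 + (-0.05)·280 + (-0.05)·320 = 112.5
  d_3 = (-0.30)·300 + (-0.05)·150 + (+0.90)·280 + (-0.40)·320 = 26.5
  d_4 = (-0.35)·300 + (-0.20)·150 + (-0.40)·280 + (+0.85)·320 = 25.0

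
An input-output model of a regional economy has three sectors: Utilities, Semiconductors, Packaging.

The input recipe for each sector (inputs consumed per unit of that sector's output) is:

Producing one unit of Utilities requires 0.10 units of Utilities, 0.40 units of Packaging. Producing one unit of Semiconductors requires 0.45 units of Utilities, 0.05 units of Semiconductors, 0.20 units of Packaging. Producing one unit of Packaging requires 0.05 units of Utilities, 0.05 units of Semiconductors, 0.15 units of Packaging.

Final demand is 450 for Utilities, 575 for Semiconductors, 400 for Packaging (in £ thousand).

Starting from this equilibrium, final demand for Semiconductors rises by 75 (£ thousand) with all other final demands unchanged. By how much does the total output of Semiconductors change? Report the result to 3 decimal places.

Δx_2 = 81.008

I − A =
  [   0.90    -0.45    -0.05]
  [   0.00     0.95    -0.05]
  [  -0.40    -0.20     0.85]
Cofactors of I−A, C_ij = (−1)^(i+j)·(minor ij) (rows/columns in the sector order above):
  C_11 = (0.95)(0.85) − (-0.05)(-0.20) = 0.7975
  C_12 = −[(0.00)(0.85) − (-0.05)(-0.40)] = 0.0200
  C_13 = (0.00)(-0.20) − (0.95)(-0.40) = 0.3800
  C_21 = −[(-0.45)(0.85) − (-0.05)(-0.20)] = 0.3925
  C_22 = (0.90)(0.85) − (-0.05)(-0.40) = 0.7450
  C_23 = −[(0.90)(-0.20) − (-0.45)(-0.40)] = 0.3600
  C_31 = (-0.45)(-0.05) − (-0.05)(0.95) = 0.0700
  C_32 = −[(0.90)(-0.05) − (-0.05)(0.00)] = 0.0450
  C_33 = (0.90)(0.95) − (-0.45)(0.00) = 0.8550
det(I−A) = Σ_j (I−A)_1j·C_1j = (0.90)(0.7975) + (-0.45)(0.0200) + (-0.05)(0.3800) = 0.68975
adj(I−A) = Cᵀ =
  [ 0.7975   0.3925   0.0700]
  [ 0.0200   0.7450   0.0450]
  [ 0.3800   0.3600   0.8550]
(I − A)⁻¹ = adj(I−A) / det(I−A) ≈
  [   1.1562     0.5690     0.1015]
  [   0.0290     1.0801     0.0652]
  [   0.5509     0.5219     1.2396]
Δx = (I − A)⁻¹ Δd with Δd having +75 in the Semiconductors component and 0 elsewhere.
So Δx_2 = L_22 · (+75), where L_22 = adj(I−A)_22 / det(I−A) = 0.7450 / 0.68975.
Δx_2 = 0.7450 × (+75) / 0.68975 = 55.875 / 0.68975 ≈ 81.008.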